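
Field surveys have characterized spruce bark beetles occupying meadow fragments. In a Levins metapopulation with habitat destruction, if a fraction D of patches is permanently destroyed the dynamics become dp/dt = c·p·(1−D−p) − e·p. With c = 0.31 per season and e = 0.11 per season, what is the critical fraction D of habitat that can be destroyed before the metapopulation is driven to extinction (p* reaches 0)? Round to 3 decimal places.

The nontrivial equilibrium is p* = (1−D) − e/c; extinction occurs when this hits zero.
So D_crit = 1 − e/c = 1 − 0.11/0.31 = 1 − 0.3548 = 0.6452.
Note this equals the original equilibrium occupancy — the Levins extinction-debt result.

0.645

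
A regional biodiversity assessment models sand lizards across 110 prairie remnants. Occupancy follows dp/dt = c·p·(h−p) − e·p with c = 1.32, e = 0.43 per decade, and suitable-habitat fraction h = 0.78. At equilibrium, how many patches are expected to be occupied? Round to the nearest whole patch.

p* = h − e/c = 0.78 − 0.3258 = 0.4542.
Expected occupied patches = N × p* = 110 × 0.4542 = 49.97 ≈ 50.

50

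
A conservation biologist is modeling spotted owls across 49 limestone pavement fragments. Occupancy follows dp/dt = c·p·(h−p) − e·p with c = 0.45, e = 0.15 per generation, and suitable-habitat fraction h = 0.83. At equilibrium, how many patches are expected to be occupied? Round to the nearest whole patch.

24

p* = h − e/c = 0.83 − 0.3333 = 0.4967.
Expected occupied patches = N × p* = 49 × 0.4967 = 24.34 ≈ 24.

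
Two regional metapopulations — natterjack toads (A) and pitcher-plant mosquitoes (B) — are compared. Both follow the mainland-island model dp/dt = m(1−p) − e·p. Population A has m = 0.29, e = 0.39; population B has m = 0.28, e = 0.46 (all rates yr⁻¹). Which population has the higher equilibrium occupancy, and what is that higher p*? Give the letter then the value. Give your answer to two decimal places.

A, 0.43

A: p*_A = m/(m+e) = 0.29/0.6800 = 0.4265.
B: p*_B = 0.28/0.7400 = 0.3784.
A is higher at 0.4265.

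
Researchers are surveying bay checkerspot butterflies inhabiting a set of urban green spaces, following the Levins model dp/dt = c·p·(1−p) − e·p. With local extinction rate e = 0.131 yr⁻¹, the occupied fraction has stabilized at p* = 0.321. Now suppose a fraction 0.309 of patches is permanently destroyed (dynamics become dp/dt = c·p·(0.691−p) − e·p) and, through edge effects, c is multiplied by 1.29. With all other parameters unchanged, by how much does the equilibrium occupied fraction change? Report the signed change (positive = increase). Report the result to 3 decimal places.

Balance c(1−p*) = e gives c = e/(1 − 0.32100) = 0.131/0.67900 = 0.19293.
New p* = 0.691 − e/c = 0.691 − 0.13100/0.24888 = 0.16464.
Δp* = 0.16464 − 0.32100 = -0.15636.

-0.156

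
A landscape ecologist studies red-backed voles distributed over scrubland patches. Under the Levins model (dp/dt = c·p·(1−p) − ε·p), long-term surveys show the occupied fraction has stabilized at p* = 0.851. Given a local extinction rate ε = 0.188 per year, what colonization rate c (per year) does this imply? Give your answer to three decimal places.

1.262

At equilibrium c(1−p*) = ε, so c = ε/(1−p*).
c = 0.188/(1 − 0.851) = 0.188/0.1490 = 1.2617.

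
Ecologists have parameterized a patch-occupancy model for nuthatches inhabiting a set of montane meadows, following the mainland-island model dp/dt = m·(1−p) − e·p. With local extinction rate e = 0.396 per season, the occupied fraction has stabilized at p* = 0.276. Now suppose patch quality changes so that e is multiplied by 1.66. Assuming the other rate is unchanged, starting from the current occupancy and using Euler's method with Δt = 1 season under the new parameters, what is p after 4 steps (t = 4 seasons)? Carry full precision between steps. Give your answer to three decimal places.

0.187

Balance m(1−p*) = e·p* gives m = e·p*/(1−p*) = 0.396×0.27600/0.72400 = 0.15096.
Starting from p₀ = 0.27600; update p ← p + (dp/dt)·Δt with the new parameters.
t = 1: p = 0.27600 + (-0.07214) = 0.20386
t = 2: p = 0.20386 + (-0.01383) = 0.19004
t = 3: p = 0.19004 + (-0.00265) = 0.18739
t = 4: p = 0.18739 + (-0.00051) = 0.18688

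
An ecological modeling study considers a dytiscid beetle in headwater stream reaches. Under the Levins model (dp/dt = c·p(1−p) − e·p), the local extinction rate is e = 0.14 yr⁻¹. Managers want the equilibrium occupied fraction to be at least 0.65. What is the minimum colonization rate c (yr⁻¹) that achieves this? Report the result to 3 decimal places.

p* = 1 − e/c ≥ 0.65 requires e/c ≤ 0.3500, i.e. c ≥ e/0.3500.
c_min = 0.14/0.3500 = 0.4000.

0.400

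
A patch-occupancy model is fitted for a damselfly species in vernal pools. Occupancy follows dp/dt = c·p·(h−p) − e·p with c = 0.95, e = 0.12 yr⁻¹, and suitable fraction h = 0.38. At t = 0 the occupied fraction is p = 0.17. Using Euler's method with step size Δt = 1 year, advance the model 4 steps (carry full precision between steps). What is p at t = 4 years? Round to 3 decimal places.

Update rule: p ← p + [c·p·(h−p) − e·p]·Δt with Δt = 1.
t = 1: p = 0.17000 + (+0.01351) = 0.18352
t = 2: p = 0.18352 + (+0.01223) = 0.19575
t = 3: p = 0.19575 + (+0.01077) = 0.20652
t = 4: p = 0.20652 + (+0.00925) = 0.21578

0.216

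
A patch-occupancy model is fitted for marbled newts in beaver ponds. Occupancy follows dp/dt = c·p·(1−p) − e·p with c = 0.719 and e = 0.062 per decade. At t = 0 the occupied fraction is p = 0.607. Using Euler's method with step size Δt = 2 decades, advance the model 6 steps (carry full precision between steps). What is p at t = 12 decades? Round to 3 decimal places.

Update rule: p ← p + [c·p·(1−p) − e·p]·Δt with Δt = 2.
  1  |  dp/dt·Δt = +0.267768  |  p_1 = 0.874768
  2  |  dp/dt·Δt = +0.049060  |  p_2 = 0.923828
  3  |  dp/dt·Δt = -0.013363  |  p_3 = 0.910465
  4  |  dp/dt·Δt = +0.004326  |  p_4 = 0.914791
  5  |  dp/dt·Δt = -0.001344  |  p_5 = 0.913447
  6  |  dp/dt·Δt = +0.000423  |  p_6 = 0.913870

0.914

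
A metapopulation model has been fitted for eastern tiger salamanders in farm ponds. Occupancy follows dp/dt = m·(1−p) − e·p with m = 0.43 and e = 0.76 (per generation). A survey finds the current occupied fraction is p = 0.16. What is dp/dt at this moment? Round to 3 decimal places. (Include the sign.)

Colonization term: m·(1−p) = 0.43×0.8400 = 0.36120.
Extinction term: e·p = 0.12160.
dp/dt = 0.36120 − 0.12160 = 0.23960.

0.240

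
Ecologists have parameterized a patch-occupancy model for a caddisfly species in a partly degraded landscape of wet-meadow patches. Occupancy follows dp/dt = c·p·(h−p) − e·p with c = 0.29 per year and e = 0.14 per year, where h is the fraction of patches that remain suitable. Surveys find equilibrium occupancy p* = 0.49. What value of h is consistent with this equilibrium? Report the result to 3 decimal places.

At equilibrium c(h−p*) = e, so h = p* + e/c.
h = 0.49 + 0.14/0.29 = 0.49 + 0.4828 = 0.9728.

0.973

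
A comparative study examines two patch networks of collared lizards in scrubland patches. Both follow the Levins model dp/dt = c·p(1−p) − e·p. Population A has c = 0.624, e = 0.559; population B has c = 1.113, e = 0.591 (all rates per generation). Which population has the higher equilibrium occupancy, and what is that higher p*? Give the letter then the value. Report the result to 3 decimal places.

A: p*_A = 1 − 0.559/0.624 = 0.1042.
B: p*_B = 1 − 0.591/1.113 = 0.4690.
B is higher at 0.4690.

B, 0.469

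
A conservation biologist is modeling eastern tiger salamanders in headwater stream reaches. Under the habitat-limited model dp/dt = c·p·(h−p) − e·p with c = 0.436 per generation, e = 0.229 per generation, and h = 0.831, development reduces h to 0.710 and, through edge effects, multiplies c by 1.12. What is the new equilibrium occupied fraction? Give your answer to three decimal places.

0.241

Before: p* = h − e/c = 0.831 − 0.229/0.436 = 0.831 − 0.5252 = 0.3058.
After: c = 0.48832, e = 0.229, h = 0.710; p* = 0.710 − 0.229/0.48832 = 0.2410.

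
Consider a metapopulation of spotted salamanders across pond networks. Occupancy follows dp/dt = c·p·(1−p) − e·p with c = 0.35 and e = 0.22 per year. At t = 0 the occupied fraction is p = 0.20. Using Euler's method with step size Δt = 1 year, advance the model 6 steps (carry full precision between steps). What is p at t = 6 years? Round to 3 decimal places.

0.268

Update rule: p ← p + [c·p·(1−p) − e·p]·Δt with Δt = 1.
t = 1: p = 0.20000 + (+0.01200) = 0.21200
t = 2: p = 0.21200 + (+0.01183) = 0.22383
t = 3: p = 0.22383 + (+0.01156) = 0.23539
t = 4: p = 0.23539 + (+0.01121) = 0.24660
t = 5: p = 0.24660 + (+0.01077) = 0.25737
t = 6: p = 0.25737 + (+0.01027) = 0.26765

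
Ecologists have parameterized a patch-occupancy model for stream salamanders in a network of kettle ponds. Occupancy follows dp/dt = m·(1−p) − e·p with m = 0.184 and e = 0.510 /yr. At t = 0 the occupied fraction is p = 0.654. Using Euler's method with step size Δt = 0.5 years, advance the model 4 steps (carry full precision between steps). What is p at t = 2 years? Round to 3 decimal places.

Update rule: p ← p + [m·(1−p) − e·p]·Δt with Δt = 0.5.
p: 0.65400 → 0.51906  (Δp = -0.13494)
p: 0.51906 → 0.43095  (Δp = -0.08811)
p: 0.43095 → 0.37341  (Δp = -0.05754)
p: 0.37341 → 0.33584  (Δp = -0.03757)

0.336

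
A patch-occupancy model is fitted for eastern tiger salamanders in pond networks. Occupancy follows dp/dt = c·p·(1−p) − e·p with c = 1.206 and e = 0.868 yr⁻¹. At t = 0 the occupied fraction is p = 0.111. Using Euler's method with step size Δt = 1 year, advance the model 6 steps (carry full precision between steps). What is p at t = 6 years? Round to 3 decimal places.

Update rule: p ← p + [c·p·(1−p) − e·p]·Δt with Δt = 1.
  1  |  dp/dt·Δt = +0.022659  |  p_1 = 0.133659
  2  |  dp/dt·Δt = +0.023632  |  p_2 = 0.157291
  3  |  dp/dt·Δt = +0.023327  |  p_3 = 0.180618
  4  |  dp/dt·Δt = +0.021706  |  p_4 = 0.202324
  5  |  dp/dt·Δt = +0.019018  |  p_5 = 0.221342
  6  |  dp/dt·Δt = +0.015729  |  p_6 = 0.237071

0.237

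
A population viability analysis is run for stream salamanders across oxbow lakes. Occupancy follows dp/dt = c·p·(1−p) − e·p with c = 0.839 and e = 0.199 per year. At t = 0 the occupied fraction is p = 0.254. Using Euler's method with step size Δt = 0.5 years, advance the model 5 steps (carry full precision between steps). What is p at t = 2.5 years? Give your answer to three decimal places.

Update rule: p ← p + [c·p·(1−p) − e·p]·Δt with Δt = 0.5.
step 1: Δp = +0.05422, p = 0.30822
step 2: Δp = +0.05878, p = 0.36699
step 3: Δp = +0.06094, p = 0.42793
step 4: Δp = +0.06012, p = 0.48805
step 5: Δp = +0.05625, p = 0.54430

0.544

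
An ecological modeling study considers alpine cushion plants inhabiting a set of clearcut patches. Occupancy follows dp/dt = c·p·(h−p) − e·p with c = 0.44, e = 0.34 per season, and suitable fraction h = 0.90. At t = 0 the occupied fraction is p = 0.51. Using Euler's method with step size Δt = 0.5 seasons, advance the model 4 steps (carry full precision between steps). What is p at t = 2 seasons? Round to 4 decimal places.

0.3787

Update rule: p ← p + [c·p·(h−p) − e·p]·Δt with Δt = 0.5.
  1  |  dp/dt·Δt = -0.042942  |  p_1 = 0.467058
  2  |  dp/dt·Δt = -0.034914  |  p_2 = 0.432144
  3  |  dp/dt·Δt = -0.028985  |  p_3 = 0.403159
  4  |  dp/dt·Δt = -0.024470  |  p_4 = 0.378690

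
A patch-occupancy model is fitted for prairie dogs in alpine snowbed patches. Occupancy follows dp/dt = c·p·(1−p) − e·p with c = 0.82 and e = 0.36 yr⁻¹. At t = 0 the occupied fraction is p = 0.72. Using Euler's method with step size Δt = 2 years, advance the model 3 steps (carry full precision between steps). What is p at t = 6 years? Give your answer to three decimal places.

Update rule: p ← p + [c·p·(1−p) − e·p]·Δt with Δt = 2.
  1  |  dp/dt·Δt = -0.187776  |  p_1 = 0.532224
  2  |  dp/dt·Δt = +0.025096  |  p_2 = 0.557320
  3  |  dp/dt·Δt = +0.003341  |  p_3 = 0.560661

0.561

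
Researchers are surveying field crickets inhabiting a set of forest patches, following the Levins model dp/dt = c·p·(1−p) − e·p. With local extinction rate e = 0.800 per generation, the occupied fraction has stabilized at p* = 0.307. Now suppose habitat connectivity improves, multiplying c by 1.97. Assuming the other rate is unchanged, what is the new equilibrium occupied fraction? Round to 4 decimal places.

Balance c(1−p*) = e gives c = e/(1 − 0.30700) = 0.800/0.69300 = 1.15440.
New p* = 1 − e/c = 1 − 0.80000/2.27417 = 0.64822.

0.6482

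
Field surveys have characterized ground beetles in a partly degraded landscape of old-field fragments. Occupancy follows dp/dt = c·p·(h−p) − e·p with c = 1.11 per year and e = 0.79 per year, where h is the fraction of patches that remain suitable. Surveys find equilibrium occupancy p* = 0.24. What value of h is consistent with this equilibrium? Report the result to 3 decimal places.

At equilibrium c(h−p*) = e, so h = p* + e/c.
h = 0.24 + 0.79/1.11 = 0.24 + 0.7117 = 0.9517.

0.952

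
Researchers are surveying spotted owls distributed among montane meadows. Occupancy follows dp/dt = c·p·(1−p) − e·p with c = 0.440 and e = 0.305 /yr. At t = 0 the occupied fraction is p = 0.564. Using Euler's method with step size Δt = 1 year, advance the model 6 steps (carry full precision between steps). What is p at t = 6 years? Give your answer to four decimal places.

Update rule: p ← p + [c·p·(1−p) − e·p]·Δt with Δt = 1.
t = 1: p = 0.56400 + (-0.06382) = 0.50018
t = 2: p = 0.50018 + (-0.04255) = 0.45762
t = 3: p = 0.45762 + (-0.03037) = 0.42726
t = 4: p = 0.42726 + (-0.02264) = 0.40462
t = 5: p = 0.40462 + (-0.01741) = 0.38721
t = 6: p = 0.38721 + (-0.01370) = 0.37351

0.3735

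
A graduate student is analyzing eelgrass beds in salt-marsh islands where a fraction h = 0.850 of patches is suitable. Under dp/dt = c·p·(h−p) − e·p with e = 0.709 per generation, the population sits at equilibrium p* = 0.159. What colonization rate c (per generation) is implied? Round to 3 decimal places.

1.026

At equilibrium c(h−p*) = e, so c = e/(h−p*).
c = 0.709/(0.850 − 0.159) = 0.709/0.6910 = 1.0260.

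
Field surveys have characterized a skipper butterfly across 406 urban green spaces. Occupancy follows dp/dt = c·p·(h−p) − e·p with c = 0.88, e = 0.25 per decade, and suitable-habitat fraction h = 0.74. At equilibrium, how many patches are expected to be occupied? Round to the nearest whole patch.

p* = h − e/c = 0.74 − 0.2841 = 0.4559.
Expected occupied patches = N × p* = 406 × 0.4559 = 185.10 ≈ 185.

185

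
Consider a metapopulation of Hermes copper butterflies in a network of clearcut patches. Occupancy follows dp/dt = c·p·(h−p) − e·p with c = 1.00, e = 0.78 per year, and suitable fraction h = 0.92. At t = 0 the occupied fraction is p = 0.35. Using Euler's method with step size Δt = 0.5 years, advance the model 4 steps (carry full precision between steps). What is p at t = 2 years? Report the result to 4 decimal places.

Update rule: p ← p + [c·p·(h−p) − e·p]·Δt with Δt = 0.5.
p: 0.35000 → 0.31325  (Δp = -0.03675)
p: 0.31325 → 0.28611  (Δp = -0.02714)
p: 0.28611 → 0.26521  (Δp = -0.02090)
p: 0.26521 → 0.24861  (Δp = -0.01660)

0.2486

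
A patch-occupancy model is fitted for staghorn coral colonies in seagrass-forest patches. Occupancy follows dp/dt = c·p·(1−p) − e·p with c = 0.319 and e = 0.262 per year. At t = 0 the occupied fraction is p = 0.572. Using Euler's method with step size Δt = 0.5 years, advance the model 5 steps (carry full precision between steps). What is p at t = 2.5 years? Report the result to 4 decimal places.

0.4360

Update rule: p ← p + [c·p·(1−p) − e·p]·Δt with Δt = 0.5.
step 1: Δp = -0.03588, p = 0.53612
step 2: Δp = -0.03056, p = 0.50555
step 3: Δp = -0.02636, p = 0.47919
step 4: Δp = -0.02297, p = 0.45623
step 5: Δp = -0.02020, p = 0.43603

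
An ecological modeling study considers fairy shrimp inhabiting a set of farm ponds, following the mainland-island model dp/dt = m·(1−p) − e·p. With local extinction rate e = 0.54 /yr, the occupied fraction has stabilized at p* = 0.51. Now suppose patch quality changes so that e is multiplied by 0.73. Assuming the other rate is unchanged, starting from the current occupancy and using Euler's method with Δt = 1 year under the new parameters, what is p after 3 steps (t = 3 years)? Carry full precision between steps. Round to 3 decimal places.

Balance m(1−p*) = e·p* gives m = e·p*/(1−p*) = 0.54×0.51000/0.49000 = 0.56204.
Starting from p₀ = 0.51000; update p ← p + (dp/dt)·Δt with the new parameters.
  1  |  dp/dt·Δt = +0.074358  |  p_1 = 0.584358
  2  |  dp/dt·Δt = +0.003254  |  p_2 = 0.587612
  3  |  dp/dt·Δt = +0.000142  |  p_3 = 0.587754

0.588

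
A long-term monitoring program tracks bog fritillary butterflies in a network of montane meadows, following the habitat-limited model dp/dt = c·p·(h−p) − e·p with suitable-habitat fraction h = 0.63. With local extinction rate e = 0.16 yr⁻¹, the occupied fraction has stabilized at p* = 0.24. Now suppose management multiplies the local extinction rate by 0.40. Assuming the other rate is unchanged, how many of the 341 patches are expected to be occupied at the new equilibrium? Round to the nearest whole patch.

Balance c(h−p*) = e gives c = e/(0.63 − 0.24000) = 0.16/0.39000 = 0.41026.
New p* = 0.63 − e/c = 0.63 − 0.06400/0.41026 = 0.47400.
Expected occupied = 341 × 0.47400 = 161.63 ≈ 162.

162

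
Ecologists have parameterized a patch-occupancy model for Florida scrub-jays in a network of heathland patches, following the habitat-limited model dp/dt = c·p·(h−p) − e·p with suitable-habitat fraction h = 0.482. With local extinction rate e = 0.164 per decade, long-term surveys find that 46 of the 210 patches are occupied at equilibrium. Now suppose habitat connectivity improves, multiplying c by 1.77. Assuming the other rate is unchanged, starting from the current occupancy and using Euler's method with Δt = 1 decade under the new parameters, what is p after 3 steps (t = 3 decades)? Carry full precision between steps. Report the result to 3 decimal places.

Observed p* = 46/210 = 0.21905.
Balance c(h−p*) = e gives c = e/(0.482 − 0.21905) = 0.164/0.26295 = 0.62369.
Starting from p₀ = 0.21905; update p ← p + (dp/dt)·Δt with the new parameters.
t = 1: p = 0.21905 + (+0.02766) = 0.24671
t = 2: p = 0.24671 + (+0.02362) = 0.27033
t = 3: p = 0.27033 + (+0.01883) = 0.28916

0.289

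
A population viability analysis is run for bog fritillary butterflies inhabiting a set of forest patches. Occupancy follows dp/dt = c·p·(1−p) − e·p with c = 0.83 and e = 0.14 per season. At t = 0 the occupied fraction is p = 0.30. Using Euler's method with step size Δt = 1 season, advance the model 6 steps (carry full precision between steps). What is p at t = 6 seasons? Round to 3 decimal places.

Update rule: p ← p + [c·p·(1−p) − e·p]·Δt with Δt = 1.
  1  |  dp/dt·Δt = +0.132300  |  p_1 = 0.432300
  2  |  dp/dt·Δt = +0.143174  |  p_2 = 0.575474
  3  |  dp/dt·Δt = +0.122206  |  p_3 = 0.697680
  4  |  dp/dt·Δt = +0.077391  |  p_4 = 0.775070
  5  |  dp/dt·Δt = +0.036189  |  p_5 = 0.811260
  6  |  dp/dt·Δt = +0.013511  |  p_6 = 0.824771

0.825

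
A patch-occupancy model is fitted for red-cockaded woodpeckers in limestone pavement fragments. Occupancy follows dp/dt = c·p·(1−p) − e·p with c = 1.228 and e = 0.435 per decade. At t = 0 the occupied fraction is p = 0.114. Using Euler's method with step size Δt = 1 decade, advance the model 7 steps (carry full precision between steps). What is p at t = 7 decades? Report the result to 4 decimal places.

Update rule: p ← p + [c·p·(1−p) − e·p]·Δt with Δt = 1.
p: 0.11400 → 0.18844  (Δp = +0.07444)
p: 0.18844 → 0.29427  (Δp = +0.10583)
p: 0.29427 → 0.42129  (Δp = +0.12702)
p: 0.42129 → 0.53742  (Δp = +0.11613)
p: 0.53742 → 0.60892  (Δp = +0.07150)
p: 0.60892 → 0.63647  (Δp = +0.02755)
p: 0.63647 → 0.64374  (Δp = +0.00726)

0.6437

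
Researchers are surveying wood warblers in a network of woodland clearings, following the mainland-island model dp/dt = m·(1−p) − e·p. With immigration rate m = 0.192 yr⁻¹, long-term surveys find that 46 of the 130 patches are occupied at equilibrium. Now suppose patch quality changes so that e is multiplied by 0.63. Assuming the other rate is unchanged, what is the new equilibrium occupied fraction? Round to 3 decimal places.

0.465

Observed p* = 46/130 = 0.35385.
Balance m(1−p*) = e·p* gives e = m(1−p*)/p* = 0.192×0.64615/0.35385 = 0.35060.
New p* = m/(m+e) = 0.19200/(0.19200+0.22088) = 0.46503.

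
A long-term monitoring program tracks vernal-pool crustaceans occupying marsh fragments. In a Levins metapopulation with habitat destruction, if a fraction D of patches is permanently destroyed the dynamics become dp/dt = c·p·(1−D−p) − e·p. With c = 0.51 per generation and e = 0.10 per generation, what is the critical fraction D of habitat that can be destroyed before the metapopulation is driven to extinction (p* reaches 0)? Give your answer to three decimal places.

0.804

The nontrivial equilibrium is p* = (1−D) − e/c; extinction occurs when this hits zero.
So D_crit = 1 − e/c = 1 − 0.10/0.51 = 1 − 0.1961 = 0.8039.
This equals the undisturbed p*, a classic result of Lande's extension.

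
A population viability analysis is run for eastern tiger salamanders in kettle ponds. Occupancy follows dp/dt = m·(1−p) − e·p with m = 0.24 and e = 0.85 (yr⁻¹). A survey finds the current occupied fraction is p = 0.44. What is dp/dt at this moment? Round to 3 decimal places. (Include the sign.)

-0.240

Colonization term: m·(1−p) = 0.24×0.5600 = 0.13440.
Extinction term: e·p = 0.37400.
dp/dt = 0.13440 − 0.37400 = -0.23960.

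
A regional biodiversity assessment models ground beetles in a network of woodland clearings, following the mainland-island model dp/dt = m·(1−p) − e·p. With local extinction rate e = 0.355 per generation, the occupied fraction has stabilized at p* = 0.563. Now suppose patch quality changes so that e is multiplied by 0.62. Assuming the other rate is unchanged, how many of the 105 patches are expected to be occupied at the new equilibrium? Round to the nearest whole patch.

71

Balance m(1−p*) = e·p* gives m = e·p*/(1−p*) = 0.355×0.56300/0.43700 = 0.45736.
New p* = m/(m+e) = 0.45736/(0.45736+0.22010) = 0.67511.
Expected occupied = 105 × 0.67511 = 70.89 ≈ 71.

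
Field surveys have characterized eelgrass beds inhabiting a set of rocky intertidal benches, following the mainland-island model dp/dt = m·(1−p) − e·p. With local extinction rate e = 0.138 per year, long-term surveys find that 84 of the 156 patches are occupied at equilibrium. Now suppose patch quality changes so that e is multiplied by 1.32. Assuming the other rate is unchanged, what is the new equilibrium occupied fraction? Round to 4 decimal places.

Observed p* = 84/156 = 0.53846.
Balance m(1−p*) = e·p* gives m = e·p*/(1−p*) = 0.138×0.53846/0.46154 = 0.16100.
New p* = m/(m+e) = 0.16100/(0.16100+0.18216) = 0.46917.

0.4692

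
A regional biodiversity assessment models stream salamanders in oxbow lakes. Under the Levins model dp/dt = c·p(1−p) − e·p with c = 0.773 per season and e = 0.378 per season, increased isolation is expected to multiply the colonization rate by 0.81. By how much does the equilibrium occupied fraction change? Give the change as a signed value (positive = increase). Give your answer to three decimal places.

Before: p* = 1 − 0.378/0.773 = 0.5110.
After the change, c = 0.62613, e = 0.378, so p* = 1 − 0.378/0.62613 = 0.3963.
Δp* = 0.3963 − 0.5110 = -0.1147.

-0.115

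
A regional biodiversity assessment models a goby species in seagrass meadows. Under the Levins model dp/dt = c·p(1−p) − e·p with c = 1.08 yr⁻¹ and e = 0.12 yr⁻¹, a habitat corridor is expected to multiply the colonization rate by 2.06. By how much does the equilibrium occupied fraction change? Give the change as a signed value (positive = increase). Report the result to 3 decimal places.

Before: p* = 1 − 0.12/1.08 = 0.8889.
After the change, c = 2.2248, e = 0.12, so p* = 1 − 0.12/2.2248 = 0.9461.
Δp* = 0.9461 − 0.8889 = +0.0572.

0.057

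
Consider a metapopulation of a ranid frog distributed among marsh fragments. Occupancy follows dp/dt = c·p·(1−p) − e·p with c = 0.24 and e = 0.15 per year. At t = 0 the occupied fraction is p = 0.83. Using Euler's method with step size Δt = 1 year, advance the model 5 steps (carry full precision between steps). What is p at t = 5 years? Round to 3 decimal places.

0.558

Update rule: p ← p + [c·p·(1−p) − e·p]·Δt with Δt = 1.
p: 0.83000 → 0.73936  (Δp = -0.09064)
p: 0.73936 → 0.67471  (Δp = -0.06466)
p: 0.67471 → 0.62618  (Δp = -0.04853)
p: 0.62618 → 0.58843  (Δp = -0.03775)
p: 0.58843 → 0.55829  (Δp = -0.03014)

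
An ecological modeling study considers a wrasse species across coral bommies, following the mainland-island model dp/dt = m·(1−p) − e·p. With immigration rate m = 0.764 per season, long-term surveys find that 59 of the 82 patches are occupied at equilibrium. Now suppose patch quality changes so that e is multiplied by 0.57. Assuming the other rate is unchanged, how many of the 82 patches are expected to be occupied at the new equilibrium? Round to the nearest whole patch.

Observed p* = 59/82 = 0.71951.
Balance m(1−p*) = e·p* gives e = m(1−p*)/p* = 0.764×0.28049/0.71951 = 0.29783.
New p* = m/(m+e) = 0.76400/(0.76400+0.16976) = 0.81820.
Expected occupied = 82 × 0.81820 = 67.09 ≈ 67.

67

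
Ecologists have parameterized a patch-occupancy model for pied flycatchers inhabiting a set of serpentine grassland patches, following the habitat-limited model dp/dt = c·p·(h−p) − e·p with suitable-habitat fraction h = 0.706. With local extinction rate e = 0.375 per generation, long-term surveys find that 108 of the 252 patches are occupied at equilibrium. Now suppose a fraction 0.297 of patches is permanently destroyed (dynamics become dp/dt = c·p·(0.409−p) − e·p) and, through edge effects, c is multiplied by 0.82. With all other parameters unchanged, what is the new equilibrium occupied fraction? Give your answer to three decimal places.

0.071

Observed p* = 108/252 = 0.42857.
Balance c(h−p*) = e gives c = e/(0.706 − 0.42857) = 0.375/0.27743 = 1.35169.
New p* = 0.409 − e/c = 0.409 − 0.37500/1.10839 = 0.07067.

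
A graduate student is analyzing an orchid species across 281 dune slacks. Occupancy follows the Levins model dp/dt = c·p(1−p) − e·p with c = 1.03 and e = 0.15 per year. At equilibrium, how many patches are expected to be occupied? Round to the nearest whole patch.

p* = 1 − e/c = 1 − 0.15/1.03 = 0.8544.
Expected occupied patches = N × p* = 281 × 0.8544 = 240.08 ≈ 240.

240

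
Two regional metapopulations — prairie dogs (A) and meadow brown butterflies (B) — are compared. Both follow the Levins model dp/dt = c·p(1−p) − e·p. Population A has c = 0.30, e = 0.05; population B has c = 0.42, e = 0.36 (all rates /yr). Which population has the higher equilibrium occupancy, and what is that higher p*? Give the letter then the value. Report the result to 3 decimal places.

A: p*_A = 1 − 0.05/0.30 = 0.8333.
B: p*_B = 1 − 0.36/0.42 = 0.1429.
A is higher at 0.8333.

A, 0.833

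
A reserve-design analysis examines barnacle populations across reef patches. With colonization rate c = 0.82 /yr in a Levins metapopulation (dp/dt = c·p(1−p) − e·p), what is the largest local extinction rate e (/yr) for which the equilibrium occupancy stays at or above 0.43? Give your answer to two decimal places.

1 − e/c ≥ 0.43 ⇒ e ≤ c(1 − 0.43) = 0.82 × 0.5700.
e_max = 0.4674.

0.47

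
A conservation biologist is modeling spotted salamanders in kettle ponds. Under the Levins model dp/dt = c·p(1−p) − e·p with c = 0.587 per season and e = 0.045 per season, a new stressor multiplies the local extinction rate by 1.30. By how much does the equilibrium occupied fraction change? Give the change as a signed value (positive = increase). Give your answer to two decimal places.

-0.02

Before: p* = 1 − 0.045/0.587 = 0.9233.
After the change, c = 0.587, e = 0.0585, so p* = 1 − 0.0585/0.587 = 0.9003.
Δp* = 0.9003 − 0.9233 = -0.0230.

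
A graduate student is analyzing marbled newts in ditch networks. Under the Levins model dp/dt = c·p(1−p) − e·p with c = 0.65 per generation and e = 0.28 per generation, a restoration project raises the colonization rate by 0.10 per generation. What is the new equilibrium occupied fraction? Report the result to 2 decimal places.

Before: p* = 1 − 0.28/0.65 = 0.5692.
After the change, c = 0.75, e = 0.28, so p* = 1 − 0.28/0.75 = 0.6267.

0.63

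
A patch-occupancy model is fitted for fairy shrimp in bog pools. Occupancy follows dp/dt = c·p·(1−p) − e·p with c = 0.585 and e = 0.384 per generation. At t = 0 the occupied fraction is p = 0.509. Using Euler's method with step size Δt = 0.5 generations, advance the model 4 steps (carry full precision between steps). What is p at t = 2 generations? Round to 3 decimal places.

Update rule: p ← p + [c·p·(1−p) − e·p]·Δt with Δt = 0.5.
t = 0.5: p = 0.50900 + (-0.02463) = 0.48437
t = 1: p = 0.48437 + (-0.01995) = 0.46443
t = 1.5: p = 0.46443 + (-0.01642) = 0.44801
t = 2: p = 0.44801 + (-0.01368) = 0.43433

0.434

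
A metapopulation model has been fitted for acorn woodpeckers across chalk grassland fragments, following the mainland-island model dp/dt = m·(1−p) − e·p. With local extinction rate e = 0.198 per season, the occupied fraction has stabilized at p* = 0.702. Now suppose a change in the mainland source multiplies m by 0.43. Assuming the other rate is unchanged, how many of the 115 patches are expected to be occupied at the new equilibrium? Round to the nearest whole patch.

58

Balance m(1−p*) = e·p* gives m = e·p*/(1−p*) = 0.198×0.70200/0.29800 = 0.46643.
New p* = m/(m+e) = 0.20056/(0.20056+0.19800) = 0.50321.
Expected occupied = 115 × 0.50321 = 57.87 ≈ 58.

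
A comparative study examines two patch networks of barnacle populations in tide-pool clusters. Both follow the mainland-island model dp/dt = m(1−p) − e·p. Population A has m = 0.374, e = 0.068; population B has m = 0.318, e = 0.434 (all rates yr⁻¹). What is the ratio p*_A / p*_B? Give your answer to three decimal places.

2.001

A: p*_A = m/(m+e) = 0.374/0.4420 = 0.8462.
B: p*_B = 0.318/0.7520 = 0.4229.
p*_A / p*_B = 0.8462/0.4229 = 2.0010.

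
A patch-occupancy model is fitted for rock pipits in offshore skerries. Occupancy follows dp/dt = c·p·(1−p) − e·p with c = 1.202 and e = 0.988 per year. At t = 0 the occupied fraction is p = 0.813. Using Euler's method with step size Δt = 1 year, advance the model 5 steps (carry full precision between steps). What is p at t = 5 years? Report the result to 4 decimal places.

0.1832

Update rule: p ← p + [c·p·(1−p) − e·p]·Δt with Δt = 1.
t = 1: p = 0.81300 + (-0.62050) = 0.19250
t = 2: p = 0.19250 + (-0.00335) = 0.18915
t = 3: p = 0.18915 + (-0.00253) = 0.18662
t = 4: p = 0.18662 + (-0.00193) = 0.18470
t = 5: p = 0.18470 + (-0.00148) = 0.18322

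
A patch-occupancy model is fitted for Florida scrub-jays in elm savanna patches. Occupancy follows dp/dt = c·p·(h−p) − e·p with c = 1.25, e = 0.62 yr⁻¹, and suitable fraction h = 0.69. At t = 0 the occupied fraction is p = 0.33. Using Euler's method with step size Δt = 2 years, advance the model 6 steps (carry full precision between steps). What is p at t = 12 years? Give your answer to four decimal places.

0.1947

Update rule: p ← p + [c·p·(h−p) − e·p]·Δt with Δt = 2.
step 1: Δp = -0.11220, p = 0.21780
step 2: Δp = -0.01296, p = 0.20484
step 3: Δp = -0.00555, p = 0.19929
step 4: Δp = -0.00264, p = 0.19665
step 5: Δp = -0.00130, p = 0.19535
step 6: Δp = -0.00066, p = 0.19469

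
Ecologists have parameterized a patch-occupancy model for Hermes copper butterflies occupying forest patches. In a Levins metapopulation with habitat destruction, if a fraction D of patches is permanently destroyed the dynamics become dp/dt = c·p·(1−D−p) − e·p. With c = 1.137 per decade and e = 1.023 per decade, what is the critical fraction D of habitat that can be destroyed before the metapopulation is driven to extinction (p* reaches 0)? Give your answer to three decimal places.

The nontrivial equilibrium is p* = (1−D) − e/c; extinction occurs when this hits zero.
So D_crit = 1 − e/c = 1 − 1.023/1.137 = 1 − 0.8997 = 0.1003.
This equals the undisturbed p*, a classic result of Lande's extension.

0.100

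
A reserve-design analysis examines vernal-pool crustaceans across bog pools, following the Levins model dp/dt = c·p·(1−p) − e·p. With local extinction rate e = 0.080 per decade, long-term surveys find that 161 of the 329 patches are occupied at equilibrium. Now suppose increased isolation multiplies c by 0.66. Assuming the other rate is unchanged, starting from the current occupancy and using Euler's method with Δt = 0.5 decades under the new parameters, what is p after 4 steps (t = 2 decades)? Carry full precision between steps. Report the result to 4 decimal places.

0.4642

Observed p* = 161/329 = 0.48936.
Balance c(1−p*) = e gives c = e/(1 − 0.48936) = 0.080/0.51064 = 0.15667.
Starting from p₀ = 0.48936; update p ← p + (dp/dt)·Δt with the new parameters.
step 1: Δp = -0.00666, p = 0.48271
step 2: Δp = -0.00640, p = 0.47631
step 3: Δp = -0.00616, p = 0.47015
step 4: Δp = -0.00593, p = 0.46422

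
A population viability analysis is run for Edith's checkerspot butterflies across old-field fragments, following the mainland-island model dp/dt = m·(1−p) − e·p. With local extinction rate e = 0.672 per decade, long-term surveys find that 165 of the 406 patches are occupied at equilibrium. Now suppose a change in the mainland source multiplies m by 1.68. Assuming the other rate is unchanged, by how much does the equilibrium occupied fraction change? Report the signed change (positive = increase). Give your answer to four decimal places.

0.1285

Observed p* = 165/406 = 0.40640.
Balance m(1−p*) = e·p* gives m = e·p*/(1−p*) = 0.672×0.40640/0.59360 = 0.46008.
New p* = m/(m+e) = 0.77293/(0.77293+0.67200) = 0.53493.
Δp* = 0.53493 − 0.40640 = +0.12853.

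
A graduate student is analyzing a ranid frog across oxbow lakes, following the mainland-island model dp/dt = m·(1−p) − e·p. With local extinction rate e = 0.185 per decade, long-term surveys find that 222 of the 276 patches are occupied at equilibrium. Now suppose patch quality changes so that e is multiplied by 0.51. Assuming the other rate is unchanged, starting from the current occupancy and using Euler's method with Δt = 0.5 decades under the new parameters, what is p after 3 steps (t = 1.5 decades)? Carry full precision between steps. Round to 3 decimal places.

0.874

Observed p* = 222/276 = 0.80435.
Balance m(1−p*) = e·p* gives m = e·p*/(1−p*) = 0.185×0.80435/0.19565 = 0.76056.
Starting from p₀ = 0.80435; update p ← p + (dp/dt)·Δt with the new parameters.
  1  |  dp/dt·Δt = +0.036457  |  p_1 = 0.840805
  2  |  dp/dt·Δt = +0.020873  |  p_2 = 0.861678
  3  |  dp/dt·Δt = +0.011951  |  p_3 = 0.873629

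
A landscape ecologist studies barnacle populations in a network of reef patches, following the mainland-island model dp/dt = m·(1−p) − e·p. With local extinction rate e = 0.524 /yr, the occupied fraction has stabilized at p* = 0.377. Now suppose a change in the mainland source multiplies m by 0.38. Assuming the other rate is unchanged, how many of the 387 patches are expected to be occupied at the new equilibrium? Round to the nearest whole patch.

72

Balance m(1−p*) = e·p* gives m = e·p*/(1−p*) = 0.524×0.37700/0.62300 = 0.31709.
New p* = m/(m+e) = 0.12049/(0.12049+0.52400) = 0.18695.
Expected occupied = 387 × 0.18695 = 72.35 ≈ 72.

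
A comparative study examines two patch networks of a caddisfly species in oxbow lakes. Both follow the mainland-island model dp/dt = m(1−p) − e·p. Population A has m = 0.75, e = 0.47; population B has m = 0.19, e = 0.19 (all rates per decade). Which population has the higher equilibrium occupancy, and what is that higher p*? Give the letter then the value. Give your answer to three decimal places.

A: p*_A = m/(m+e) = 0.75/1.2200 = 0.6148.
B: p*_B = 0.19/0.3800 = 0.5000.
A is higher at 0.6148.

A, 0.615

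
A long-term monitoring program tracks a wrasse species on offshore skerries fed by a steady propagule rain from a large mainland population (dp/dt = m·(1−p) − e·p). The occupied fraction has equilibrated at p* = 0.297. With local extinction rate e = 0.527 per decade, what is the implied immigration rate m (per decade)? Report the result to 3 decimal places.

0.223

At equilibrium m(1−p*) = e·p*, so m = e·p*/(1−p*).
m = 0.527 × 0.297 / 0.7030 = 0.1565/0.7030 = 0.2226.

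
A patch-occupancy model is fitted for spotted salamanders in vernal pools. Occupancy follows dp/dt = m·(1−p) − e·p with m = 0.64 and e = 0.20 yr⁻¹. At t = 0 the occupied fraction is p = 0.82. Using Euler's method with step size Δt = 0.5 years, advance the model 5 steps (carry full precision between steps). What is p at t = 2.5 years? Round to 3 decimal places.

Update rule: p ← p + [m·(1−p) − e·p]·Δt with Δt = 0.5.
t = 0.5: p = 0.82000 + (-0.02440) = 0.79560
t = 1: p = 0.79560 + (-0.01415) = 0.78145
t = 1.5: p = 0.78145 + (-0.00821) = 0.77324
t = 2: p = 0.77324 + (-0.00476) = 0.76848
t = 2.5: p = 0.76848 + (-0.00276) = 0.76572

0.766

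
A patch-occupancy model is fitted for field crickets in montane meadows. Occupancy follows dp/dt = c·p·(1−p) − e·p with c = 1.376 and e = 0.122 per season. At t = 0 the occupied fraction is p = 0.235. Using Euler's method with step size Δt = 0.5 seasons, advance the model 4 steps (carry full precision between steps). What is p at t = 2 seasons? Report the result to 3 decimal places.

0.745

Update rule: p ← p + [c·p·(1−p) − e·p]·Δt with Δt = 0.5.
step 1: Δp = +0.10935, p = 0.34435
step 2: Δp = +0.13433, p = 0.47868
step 3: Δp = +0.14249, p = 0.62116
step 4: Δp = +0.12401, p = 0.74517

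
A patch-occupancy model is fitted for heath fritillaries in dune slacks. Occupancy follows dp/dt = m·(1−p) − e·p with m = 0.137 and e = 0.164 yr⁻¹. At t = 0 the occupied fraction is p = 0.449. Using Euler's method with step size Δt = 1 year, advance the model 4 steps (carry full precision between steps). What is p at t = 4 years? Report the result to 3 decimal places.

0.454

Update rule: p ← p + [m·(1−p) − e·p]·Δt with Δt = 1.
step 1: Δp = +0.00185, p = 0.45085
step 2: Δp = +0.00129, p = 0.45214
step 3: Δp = +0.00090, p = 0.45305
step 4: Δp = +0.00063, p = 0.45368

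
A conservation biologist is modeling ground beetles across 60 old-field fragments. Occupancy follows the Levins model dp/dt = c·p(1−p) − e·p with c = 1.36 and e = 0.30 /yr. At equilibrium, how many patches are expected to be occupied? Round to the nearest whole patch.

47

p* = 1 − e/c = 1 − 0.30/1.36 = 0.7794.
Expected occupied patches = N × p* = 60 × 0.7794 = 46.76 ≈ 47.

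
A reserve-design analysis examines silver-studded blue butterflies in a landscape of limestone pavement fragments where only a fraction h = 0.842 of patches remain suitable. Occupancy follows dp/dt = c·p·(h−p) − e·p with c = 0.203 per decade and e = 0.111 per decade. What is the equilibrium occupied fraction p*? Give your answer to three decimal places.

0.295

Setting dp/dt = 0 and dividing by p* gives c·(h−p*) = e.
So p* = h − e/c = 0.842 − 0.111/0.203 = 0.842 − 0.5468 = 0.2952.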